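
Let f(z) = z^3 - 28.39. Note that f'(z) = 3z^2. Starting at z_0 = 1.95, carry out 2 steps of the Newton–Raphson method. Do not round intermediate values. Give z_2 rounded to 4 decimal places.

Newton update: z ← z − f(z)/f'(z).
z_0 = 1.950000: f = -20.975125, f' = 11.407500 → z_1 = 1.950000 - (-20.975125)/(11.407500) = 3.788714
z_1 = 3.788714: f = 25.994522, f' = 43.063051 → z_2 = 3.788714 - (25.994522)/(43.063051) = 3.185075

3.1851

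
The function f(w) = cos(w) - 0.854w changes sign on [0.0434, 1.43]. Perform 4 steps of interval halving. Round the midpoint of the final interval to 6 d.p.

0.780031

f(0.043400) = 0.961995, f(1.430000) = -1.080888 (opposite signs)
step 1: m = 0.736700, f(m) = 0.111548 > 0 → root in [0.736700, 1.430000]
step 2: m = 1.083350, f(m) = -0.456810 < 0 → root in [0.736700, 1.083350]
step 3: m = 0.910025, f(m) = -0.163435 < 0 → root in [0.736700, 0.910025]
step 4: m = 0.823362, f(m) = -0.023393 < 0 → root in [0.736700, 0.823362]
Midpoint of [0.736700, 0.823362] = 0.780031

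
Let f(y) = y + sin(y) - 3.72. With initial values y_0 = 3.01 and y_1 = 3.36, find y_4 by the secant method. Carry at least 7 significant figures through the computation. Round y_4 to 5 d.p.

4.43873

f(y_0) = -0.578787, f(y_1) = -0.576675
y_2 = 3.360000 - (-0.576675)·(3.360000 - 3.010000)/(-0.576675 - (-0.578787)) = 98.938753; f(y_2) = 94.218983
y_3 = 98.938753 - (94.218983)·(98.938753 - 3.360000)/(94.218983 - (-0.576675)) = 3.941439; f(y_3) = -0.495810
y_4 = 3.941439 - (-0.495810)·(3.941439 - 98.938753)/(-0.495810 - (94.218983)) = 4.438728; f(y_4) = -0.244060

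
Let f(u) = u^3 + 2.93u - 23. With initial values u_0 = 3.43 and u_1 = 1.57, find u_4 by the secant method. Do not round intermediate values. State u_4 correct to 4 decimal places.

f(u_0) = 27.403507, f(u_1) = -14.530007
u_2 = 1.570000 - (-14.530007)·(1.570000 - 3.430000)/(-14.530007 - (27.403507)) = 2.214492; f(u_2) = -5.651726
u_3 = 2.214492 - (-5.651726)·(2.214492 - 1.570000)/(-5.651726 - (-14.530007)) = 2.624762; f(u_3) = 2.773522
u_4 = 2.624762 - (2.773522)·(2.624762 - 2.214492)/(2.773522 - (-5.651726)) = 2.489704; f(u_4) = -0.272414

2.4897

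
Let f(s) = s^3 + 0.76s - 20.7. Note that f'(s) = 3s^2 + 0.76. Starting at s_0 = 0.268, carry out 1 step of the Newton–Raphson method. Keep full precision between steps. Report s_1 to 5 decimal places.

s_0 = 0.268000: f = -20.477071, f' = 0.975472 → s_1 = 0.268000 - (-20.477071)/(0.975472) = 21.259962

21.25996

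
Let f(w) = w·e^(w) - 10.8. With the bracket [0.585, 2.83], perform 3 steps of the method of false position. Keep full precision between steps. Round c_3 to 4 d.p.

1.5495

f(0.585000) = -9.749930, f(2.830000) = 37.155654
step 1: c = 1.051652, f(c) = -7.789776 < 0 → new bracket [1.051652, 2.830000]
step 2: c = 1.359869, f(c) = -5.502383 < 0 → new bracket [1.359869, 2.830000]
step 3: c = 1.549498, f(c) = -3.503245 < 0 → new bracket [1.549498, 2.830000]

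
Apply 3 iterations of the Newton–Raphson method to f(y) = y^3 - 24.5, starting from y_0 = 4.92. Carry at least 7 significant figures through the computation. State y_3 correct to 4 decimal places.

f'(y) = 3y^2
y_0 = 4.920000: f = 94.595488, f' = 72.619200 → y_1 = 4.920000 - (94.595488)/(72.619200) = 3.617376
y_1 = 3.617376: f = 22.834858, f' = 39.256235 → y_2 = 3.617376 - (22.834858)/(39.256235) = 3.035689
y_2 = 3.035689: f = 3.475109, f' = 27.646222 → y_3 = 3.035689 - (3.475109)/(27.646222) = 2.909990

2.9100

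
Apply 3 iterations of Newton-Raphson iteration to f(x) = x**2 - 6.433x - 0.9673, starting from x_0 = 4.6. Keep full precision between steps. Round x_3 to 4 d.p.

6.5862

Newton update: x ← x − f(x)/f'(x).
f'(x) = 2x - 6.433
x_0 = 4.600000: f = -9.399100, f' = 2.767000 → x_1 = 4.600000 - (-9.399100)/(2.767000) = 7.996856
x_1 = 7.996856: f = 11.538629, f' = 9.560712 → x_2 = 7.996856 - (11.538629)/(9.560712) = 6.789976
x_2 = 6.789976: f = 1.456559, f' = 7.146952 → x_3 = 6.789976 - (1.456559)/(7.146952) = 6.586175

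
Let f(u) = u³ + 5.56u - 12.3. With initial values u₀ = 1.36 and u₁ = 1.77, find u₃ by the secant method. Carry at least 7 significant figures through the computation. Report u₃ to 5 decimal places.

1.54553

f(u_0) = -2.222944, f(u_1) = 3.086433
u_2 = 1.770000 - (3.086433)·(1.770000 - 1.360000)/(3.086433 - (-2.222944)) = 1.531660; f(u_2) = -0.190725
u_3 = 1.531660 - (-0.190725)·(1.531660 - 1.770000)/(-0.190725 - (3.086433)) = 1.545531; f(u_3) = -0.015092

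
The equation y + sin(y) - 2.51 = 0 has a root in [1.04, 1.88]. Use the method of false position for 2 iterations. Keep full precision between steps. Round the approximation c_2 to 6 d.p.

f(1.040000) = -0.607596, f(1.880000) = 0.322576
step 1: c = 1.588695, f(c) = 0.078535 > 0 → new bracket [1.040000, 1.588695]
step 2: c = 1.525891, f(c) = 0.014883 > 0 → new bracket [1.040000, 1.525891]

1.525891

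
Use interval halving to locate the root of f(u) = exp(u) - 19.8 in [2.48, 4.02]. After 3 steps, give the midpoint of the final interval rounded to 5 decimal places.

f(2.480000) = -7.858736, f(4.020000) = 35.901106 (opposite signs)
step 1: m = 3.250000, f(m) = 5.990340 > 0 → root in [2.480000, 3.250000]
step 2: m = 2.865000, f(m) = -2.250947 < 0 → root in [2.865000, 3.250000]
step 3: m = 3.057500, f(m) = 1.474305 > 0 → root in [2.865000, 3.057500]
Midpoint of [2.865000, 3.057500] = 2.961250

2.96125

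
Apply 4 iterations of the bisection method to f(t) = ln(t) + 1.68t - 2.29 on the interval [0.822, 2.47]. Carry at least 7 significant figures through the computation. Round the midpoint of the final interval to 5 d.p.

f(0.822000) = -1.105055, f(2.470000) = 2.763818 (opposite signs)
step 1: m = 1.646000, f(m) = 0.973628 > 0 → root in [0.822000, 1.646000]
step 2: m = 1.234000, f(m) = -0.006619 < 0 → root in [1.234000, 1.646000]
step 3: m = 1.440000, f(m) = 0.493843 > 0 → root in [1.234000, 1.440000]
step 4: m = 1.337000, f(m) = 0.246588 > 0 → root in [1.234000, 1.337000]
Midpoint of [1.234000, 1.337000] = 1.285500

1.28550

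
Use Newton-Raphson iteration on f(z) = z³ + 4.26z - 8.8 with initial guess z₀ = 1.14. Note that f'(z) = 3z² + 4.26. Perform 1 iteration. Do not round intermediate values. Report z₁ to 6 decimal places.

1.441767

Newton update: z ← z − f(z)/f'(z).
z_0 = 1.140000: f = -2.462056, f' = 8.158800 → z_1 = 1.140000 - (-2.462056)/(8.158800) = 1.441767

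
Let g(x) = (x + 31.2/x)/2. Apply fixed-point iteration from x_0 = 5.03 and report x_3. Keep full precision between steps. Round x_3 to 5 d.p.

x_1 = g(5.030000) = 5.616392
x_2 = g(5.616392) = 5.585780
x_3 = g(5.585780) = 5.585696

5.58570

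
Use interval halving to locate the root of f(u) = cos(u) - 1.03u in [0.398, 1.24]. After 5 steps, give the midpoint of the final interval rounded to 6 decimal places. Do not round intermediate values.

f(0.398000) = 0.511898, f(1.240000) = -0.952404 (opposite signs)
step 1: m = 0.819000, f(m) = -0.160618 < 0 → root in [0.398000, 0.819000]
step 2: m = 0.608500, f(m) = 0.193751 > 0 → root in [0.608500, 0.819000]
step 3: m = 0.713750, f(m) = 0.020750 > 0 → root in [0.713750, 0.819000]
step 4: m = 0.766375, f(m) = -0.068937 < 0 → root in [0.713750, 0.766375]
step 5: m = 0.740063, f(m) = -0.023838 < 0 → root in [0.713750, 0.740063]
Midpoint of [0.713750, 0.740063] = 0.726906

0.726906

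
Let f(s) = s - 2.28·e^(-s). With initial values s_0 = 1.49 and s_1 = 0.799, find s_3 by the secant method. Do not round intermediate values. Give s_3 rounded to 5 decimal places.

f(s_0) = 0.976150, f(s_1) = -0.226495
s_2 = 0.799000 - (-0.226495)·(0.799000 - 1.490000)/(-0.226495 - (0.976150)) = 0.929137; f(s_2) = 0.028777
s_3 = 0.929137 - (0.028777)·(0.929137 - 0.799000)/(0.028777 - (-0.226495)) = 0.914466; f(s_3) = 0.000801

0.91447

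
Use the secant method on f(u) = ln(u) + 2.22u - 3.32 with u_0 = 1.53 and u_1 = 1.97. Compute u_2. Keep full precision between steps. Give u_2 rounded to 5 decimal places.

f(u_0) = 0.501868, f(u_1) = 1.731434
u_2 = 1.970000 - (1.731434)·(1.970000 - 1.530000)/(1.731434 - (0.501868)) = 1.350407; f(u_2) = -0.021691

1.35041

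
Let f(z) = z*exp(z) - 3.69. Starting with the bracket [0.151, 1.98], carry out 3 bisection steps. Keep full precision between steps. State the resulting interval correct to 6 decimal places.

f(0.151000) = -3.514388, f(1.980000) = 10.650631 (opposite signs)
step 1: m = 1.065500, f(m) = -0.597610 < 0 → root in [1.065500, 1.980000]
step 2: m = 1.522750, f(m) = 3.291529 > 0 → root in [1.065500, 1.522750]
step 3: m = 1.294125, f(m) = 1.030713 > 0 → root in [1.065500, 1.294125]

[1.065500, 1.294125]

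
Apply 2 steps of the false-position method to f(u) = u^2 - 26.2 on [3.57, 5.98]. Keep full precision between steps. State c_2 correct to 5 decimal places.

f(3.570000) = -13.455100, f(5.980000) = 9.560400
step 1: c = 4.978911, f(c) = -1.410445 < 0 → new bracket [4.978911, 5.980000]
step 2: c = 5.107614, f(c) = -0.112279 < 0 → new bracket [5.107614, 5.980000]

5.10761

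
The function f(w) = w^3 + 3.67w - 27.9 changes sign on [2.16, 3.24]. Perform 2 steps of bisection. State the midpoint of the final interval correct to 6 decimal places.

2.565000

f(2.160000) = -9.895104, f(3.240000) = 18.003024 (opposite signs)
step 1: m = 2.700000, f(m) = 1.692000 > 0 → root in [2.160000, 2.700000]
step 2: m = 2.430000, f(m) = -4.632993 < 0 → root in [2.430000, 2.700000]
Midpoint of [2.430000, 2.700000] = 2.565000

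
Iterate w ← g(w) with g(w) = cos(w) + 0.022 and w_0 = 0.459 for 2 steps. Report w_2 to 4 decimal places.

0.6290

w_1 = g(0.459000) = 0.918496
w_2 = g(0.918496) = 0.629016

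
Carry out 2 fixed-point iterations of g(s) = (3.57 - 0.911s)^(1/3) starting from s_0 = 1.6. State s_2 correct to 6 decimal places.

s_1 = g(1.600000) = 1.283095
s_2 = g(1.283095) = 1.339071

1.339071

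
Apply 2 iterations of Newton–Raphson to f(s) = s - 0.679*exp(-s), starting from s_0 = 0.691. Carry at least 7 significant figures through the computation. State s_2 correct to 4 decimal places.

0.4381

f'(s) = 1 + 0.679*exp(-s)
s_0 = 0.691000: f = 0.350770, f' = 1.340230 → s_1 = 0.691000 - (0.350770)/(1.340230) = 0.429276
s_1 = 0.429276: f = -0.012740, f' = 1.442016 → s_2 = 0.429276 - (-0.012740)/(1.442016) = 0.438111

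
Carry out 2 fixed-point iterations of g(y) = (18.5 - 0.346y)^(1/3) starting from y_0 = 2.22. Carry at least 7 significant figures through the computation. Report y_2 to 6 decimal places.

y_1 = g(2.220000) = 2.607664
y_2 = g(2.607664) = 2.601072

2.601072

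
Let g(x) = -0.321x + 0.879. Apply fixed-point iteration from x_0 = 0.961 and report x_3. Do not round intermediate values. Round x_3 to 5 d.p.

x_1 = g(0.961000) = 0.570519
x_2 = g(0.570519) = 0.695863
x_3 = g(0.695863) = 0.655628

0.65563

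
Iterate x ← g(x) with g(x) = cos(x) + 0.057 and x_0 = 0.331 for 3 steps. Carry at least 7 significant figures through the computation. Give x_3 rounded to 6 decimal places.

0.885141

x_1 = g(0.331000) = 1.002718
x_2 = g(1.002718) = 0.595013
x_3 = g(0.595013) = 0.885141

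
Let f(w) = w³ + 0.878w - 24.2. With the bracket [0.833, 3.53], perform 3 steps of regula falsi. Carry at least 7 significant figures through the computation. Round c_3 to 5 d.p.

f(0.833000) = -22.890616, f(3.530000) = 22.886317
step 1: c = 2.181627, f(c) = -11.901091 < 0 → new bracket [2.181627, 3.530000]
step 2: c = 2.642918, f(c) = -3.418705 < 0 → new bracket [2.642918, 3.530000]
step 3: c = 2.758206, f(c) = -0.794684 < 0 → new bracket [2.758206, 3.530000]

2.75821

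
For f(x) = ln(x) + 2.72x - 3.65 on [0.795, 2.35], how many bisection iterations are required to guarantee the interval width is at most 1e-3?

Initial width b − a = 2.35 − 0.795 = 1.555000.
After n steps the width is (b−a)/2^n; need (b−a)/2^n ≤ 1e-3.
So n ≥ log₂(1.555000/1e-3) = log₂(1555.0000) ≈ 10.6027.
Hence n = 11.

11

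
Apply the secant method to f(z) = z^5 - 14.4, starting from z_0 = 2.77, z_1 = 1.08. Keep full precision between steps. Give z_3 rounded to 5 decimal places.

2.56071

Secant update: z_(k+1) = z_k − f(z_k)·(z_k − z_(k-1))/(f(z_k) − f(z_(k-1))).
f(z_0) = 148.679303, f(z_1) = -12.930672
z_2 = 1.080000 - (-12.930672)·(1.080000 - 2.770000)/(-12.930672 - (148.679303)) = 1.215220; f(z_2) = -11.749829
z_3 = 1.215220 - (-11.749829)·(1.215220 - 1.080000)/(-11.749829 - (-12.930672)) = 2.560706; f(z_3) = 95.702808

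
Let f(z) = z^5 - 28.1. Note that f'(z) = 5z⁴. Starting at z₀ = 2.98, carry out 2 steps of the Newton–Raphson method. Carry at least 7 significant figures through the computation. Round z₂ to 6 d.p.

z_0 = 2.980000: f = 206.907282, f' = 394.307521 → z_1 = 2.980000 - (206.907282)/(394.307521) = 2.455264
z_1 = 2.455264: f = 61.125941, f' = 181.703341 → z_2 = 2.455264 - (61.125941)/(181.703341) = 2.118859

2.118859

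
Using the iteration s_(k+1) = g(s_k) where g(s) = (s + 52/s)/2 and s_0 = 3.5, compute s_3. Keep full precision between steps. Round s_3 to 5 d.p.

s_1 = g(3.500000) = 9.178571
s_2 = g(9.178571) = 7.421971
s_3 = g(7.421971) = 7.214098

7.21410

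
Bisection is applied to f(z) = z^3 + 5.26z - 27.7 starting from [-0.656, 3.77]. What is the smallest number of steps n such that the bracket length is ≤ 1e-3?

13

Initial width b − a = 3.77 − -0.656 = 4.426000.
After n steps the width is (b−a)/2^n; need (b−a)/2^n ≤ 1e-3.
So n ≥ log₂(4.426000/1e-3) = log₂(4426.0000) ≈ 12.1118.
Hence n = 13.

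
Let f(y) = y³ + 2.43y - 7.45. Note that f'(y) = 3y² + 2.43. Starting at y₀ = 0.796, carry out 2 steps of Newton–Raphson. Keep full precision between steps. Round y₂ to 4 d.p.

y_0 = 0.796000: f = -5.011362, f' = 4.330848 → y_1 = 0.796000 - (-5.011362)/(4.330848) = 1.953132
y_1 = 1.953132: f = 4.746768, f' = 13.874171 → y_2 = 1.953132 - (4.746768)/(13.874171) = 1.611002

1.6110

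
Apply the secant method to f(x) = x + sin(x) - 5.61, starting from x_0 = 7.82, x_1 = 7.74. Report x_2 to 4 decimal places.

Secant update: x_(k+1) = x_k − f(x_k)·(x_k − x_(k-1))/(f(x_k) − f(x_(k-1))).
f(x_0) = 3.209423, f(x_1) = 3.123511
x_2 = 7.740000 - (3.123511)·(7.740000 - 7.820000)/(3.123511 - (3.209423)) = 4.831417; f(x_2) = -1.771507

4.8314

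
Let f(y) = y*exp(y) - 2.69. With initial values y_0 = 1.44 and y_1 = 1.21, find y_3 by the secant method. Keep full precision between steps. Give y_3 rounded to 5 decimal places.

1.00363

Secant update: y_(k+1) = y_k − f(y_k)·(y_k − y_(k-1))/(f(y_k) − f(y_(k-1))).
f(y_0) = 3.387802, f(y_1) = 1.367716
y_2 = 1.210000 - (1.367716)·(1.210000 - 1.440000)/(1.367716 - (3.387802)) = 1.054277; f(y_2) = 0.335666
y_3 = 1.054277 - (0.335666)·(1.054277 - 1.210000)/(0.335666 - (1.367716)) = 1.003629; f(y_3) = 0.048063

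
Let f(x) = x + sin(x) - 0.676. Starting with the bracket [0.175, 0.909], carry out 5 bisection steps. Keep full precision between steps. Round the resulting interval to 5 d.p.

[0.33556, 0.35850]

f(0.175000) = -0.326892, f(0.909000) = 1.021890 (opposite signs)
step 1: m = 0.542000, f(m) = 0.381850 > 0 → root in [0.175000, 0.542000]
step 2: m = 0.358500, f(m) = 0.033370 > 0 → root in [0.175000, 0.358500]
step 3: m = 0.266750, f(m) = -0.145652 < 0 → root in [0.266750, 0.358500]
step 4: m = 0.312625, f(m) = -0.055818 < 0 → root in [0.312625, 0.358500]
step 5: m = 0.335563, f(m) = -0.011137 < 0 → root in [0.335563, 0.358500]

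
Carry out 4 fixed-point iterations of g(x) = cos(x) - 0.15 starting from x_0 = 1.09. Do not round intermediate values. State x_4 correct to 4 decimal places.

0.7048

x_1 = g(1.090000) = 0.312485
x_2 = g(0.312485) = 0.801572
x_3 = g(0.801572) = 0.545578
x_4 = g(0.545578) = 0.704828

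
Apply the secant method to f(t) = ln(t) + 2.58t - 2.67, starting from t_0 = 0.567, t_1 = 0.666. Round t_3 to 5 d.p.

1.02302

f(t_0) = -1.774536, f(t_1) = -1.358186
t_2 = 0.666000 - (-1.358186)·(0.666000 - 0.567000)/(-1.358186 - (-1.774536)) = 0.988950; f(t_2) = -0.129620
t_3 = 0.988950 - (-0.129620)·(0.988950 - 0.666000)/(-0.129620 - (-1.358186)) = 1.023023; f(t_3) = -0.007839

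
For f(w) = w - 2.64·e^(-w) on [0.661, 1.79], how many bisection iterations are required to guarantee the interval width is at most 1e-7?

Initial width b − a = 1.79 − 0.661 = 1.129000.
After n steps the width is (b−a)/2^n; need (b−a)/2^n ≤ 1e-7.
So n ≥ log₂(1.129000/1e-7) = log₂(11290000.0000) ≈ 23.4285.
Hence n = 24.

24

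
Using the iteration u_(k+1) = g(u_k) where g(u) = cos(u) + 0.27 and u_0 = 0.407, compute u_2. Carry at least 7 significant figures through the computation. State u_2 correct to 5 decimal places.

u_1 = g(0.407000) = 1.188313
u_2 = g(1.188313) = 0.643226

0.64323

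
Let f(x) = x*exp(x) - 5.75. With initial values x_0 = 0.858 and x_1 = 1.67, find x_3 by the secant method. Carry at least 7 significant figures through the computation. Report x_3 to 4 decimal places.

1.3884

Secant update: x_(k+1) = x_k − f(x_k)·(x_k − x_(k-1))/(f(x_k) − f(x_(k-1))).
f(x_0) = -3.726459, f(x_1) = 3.121320
x_2 = 1.670000 - (3.121320)·(1.670000 - 0.858000)/(3.121320 - (-3.726459)) = 1.299878; f(x_2) = -0.980942
x_3 = 1.299878 - (-0.980942)·(1.299878 - 1.670000)/(-0.980942 - (3.121320)) = 1.388383; f(x_3) = -0.184861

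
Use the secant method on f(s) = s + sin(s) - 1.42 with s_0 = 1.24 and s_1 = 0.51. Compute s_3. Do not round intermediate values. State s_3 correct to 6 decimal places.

f(s_0) = 0.765784, f(s_1) = -0.421823
s_2 = 0.510000 - (-0.421823)·(0.510000 - 1.240000)/(-0.421823 - (0.765784)) = 0.769287; f(s_2) = 0.044910
s_3 = 0.769287 - (0.044910)·(0.769287 - 0.510000)/(0.044910 - (-0.421823)) = 0.744338; f(s_3) = 0.001823

0.744338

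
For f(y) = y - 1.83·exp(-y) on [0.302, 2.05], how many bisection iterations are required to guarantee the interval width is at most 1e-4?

Initial width b − a = 2.05 − 0.302 = 1.748000.
After n steps the width is (b−a)/2^n; need (b−a)/2^n ≤ 1e-4.
So n ≥ log₂(1.748000/1e-4) = log₂(17480.0000) ≈ 14.0934.
Hence n = 15.

15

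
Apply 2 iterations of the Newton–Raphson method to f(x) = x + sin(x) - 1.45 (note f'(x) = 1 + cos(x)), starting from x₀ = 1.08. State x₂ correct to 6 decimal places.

x_0 = 1.080000: f = 0.511958, f' = 1.471328 → x_1 = 1.080000 - (0.511958)/(1.471328) = 0.732044
x_1 = 0.732044: f = -0.049565, f' = 1.743810 → x_2 = 0.732044 - (-0.049565)/(1.743810) = 0.760467

0.760467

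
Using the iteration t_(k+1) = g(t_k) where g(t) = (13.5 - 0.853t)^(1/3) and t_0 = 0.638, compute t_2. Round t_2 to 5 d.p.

t_1 = g(0.638000) = 2.348666
t_2 = g(2.348666) = 2.256955

2.25696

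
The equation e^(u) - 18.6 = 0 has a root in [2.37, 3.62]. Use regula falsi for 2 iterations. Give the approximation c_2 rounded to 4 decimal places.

f(2.370000) = -7.902608, f(3.620000) = 18.737568
step 1: c = 2.740803, f(c) = -3.100572 < 0 → new bracket [2.740803, 3.620000]
step 2: c = 2.865631, f(c) = -1.039866 < 0 → new bracket [2.865631, 3.620000]

2.8656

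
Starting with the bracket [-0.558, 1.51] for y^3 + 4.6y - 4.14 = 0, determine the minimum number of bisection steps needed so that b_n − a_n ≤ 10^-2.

8

Initial width b − a = 1.51 − -0.558 = 2.068000.
After n steps the width is (b−a)/2^n; need (b−a)/2^n ≤ 10^-2.
So n ≥ log₂(2.068000/10^-2) = log₂(206.8000) ≈ 7.6921.
Hence n = 8.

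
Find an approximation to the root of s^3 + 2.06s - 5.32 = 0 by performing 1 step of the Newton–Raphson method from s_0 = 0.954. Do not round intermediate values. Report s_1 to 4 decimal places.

1.4731

Newton update: s ← s − f(s)/f'(s).
f'(s) = 3s^2 + 2.06
s_0 = 0.954000: f = -2.486509, f' = 4.790348 → s_1 = 0.954000 - (-2.486509)/(4.790348) = 1.473067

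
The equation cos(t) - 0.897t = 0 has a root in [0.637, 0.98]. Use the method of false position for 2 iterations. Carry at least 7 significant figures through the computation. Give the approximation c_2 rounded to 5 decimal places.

f(0.637000) = 0.232495, f(0.980000) = -0.322037
step 1: c = 0.780807, f(c) = 0.009962 > 0 → new bracket [0.780807, 0.980000]
step 2: c = 0.786784, f(c) = 0.000381 > 0 → new bracket [0.786784, 0.980000]

0.78678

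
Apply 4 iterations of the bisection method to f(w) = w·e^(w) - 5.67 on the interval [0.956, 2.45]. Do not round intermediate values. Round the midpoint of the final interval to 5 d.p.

1.37619

f(0.956000) = -3.183185, f(2.450000) = 22.721449 (opposite signs)
step 1: m = 1.703000, f(m) = 3.680141 > 0 → root in [0.956000, 1.703000]
step 2: m = 1.329500, f(m) = -0.645616 < 0 → root in [1.329500, 1.703000]
step 3: m = 1.516250, f(m) = 1.236688 > 0 → root in [1.329500, 1.516250]
step 4: m = 1.422875, f(m) = 0.233554 > 0 → root in [1.329500, 1.422875]
Midpoint of [1.329500, 1.422875] = 1.376187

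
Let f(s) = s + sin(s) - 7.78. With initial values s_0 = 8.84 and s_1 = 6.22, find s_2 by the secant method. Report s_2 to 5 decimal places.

7.53451

Secant update: s_(k+1) = s_k − f(s_k)·(s_k − s_(k-1))/(f(s_k) − f(s_(k-1))).
f(s_0) = 1.612014, f(s_1) = -1.623143
s_2 = 6.220000 - (-1.623143)·(6.220000 - 8.840000)/(-1.623143 - (1.612014)) = 7.534506; f(s_2) = 0.703907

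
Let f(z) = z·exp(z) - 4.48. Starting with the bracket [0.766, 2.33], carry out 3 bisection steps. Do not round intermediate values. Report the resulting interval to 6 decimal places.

[1.157000, 1.352500]

f(0.766000) = -2.832223, f(2.330000) = 19.467604 (opposite signs)
step 1: m = 1.548000, f(m) = 2.798784 > 0 → root in [0.766000, 1.548000]
step 2: m = 1.157000, f(m) = -0.800303 < 0 → root in [1.157000, 1.548000]
step 3: m = 1.352500, f(m) = 0.750227 > 0 → root in [1.157000, 1.352500]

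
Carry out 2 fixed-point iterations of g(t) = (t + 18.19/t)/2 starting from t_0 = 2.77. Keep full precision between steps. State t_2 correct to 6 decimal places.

4.282404

t_1 = g(2.770000) = 4.668394
t_2 = g(4.668394) = 4.282404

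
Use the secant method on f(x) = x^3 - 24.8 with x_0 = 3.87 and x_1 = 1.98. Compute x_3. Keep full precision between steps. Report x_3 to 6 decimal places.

Secant update: x_(k+1) = x_k − f(x_k)·(x_k − x_(k-1))/(f(x_k) − f(x_(k-1))).
f(x_0) = 33.160603, f(x_1) = -17.037608
x_2 = 1.980000 - (-17.037608)·(1.980000 - 3.870000)/(-17.037608 - (33.160603)) = 2.621479; f(x_2) = -6.784805
x_3 = 2.621479 - (-6.784805)·(2.621479 - 1.980000)/(-6.784805 - (-17.037608)) = 3.045978; f(x_3) = 3.460527

3.045978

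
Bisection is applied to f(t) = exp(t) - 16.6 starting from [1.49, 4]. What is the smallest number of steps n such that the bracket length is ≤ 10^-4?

Initial width b − a = 4 − 1.49 = 2.510000.
After n steps the width is (b−a)/2^n; need (b−a)/2^n ≤ 10^-4.
So n ≥ log₂(2.510000/10^-4) = log₂(25100.0000) ≈ 14.6154.
Hence n = 15.

15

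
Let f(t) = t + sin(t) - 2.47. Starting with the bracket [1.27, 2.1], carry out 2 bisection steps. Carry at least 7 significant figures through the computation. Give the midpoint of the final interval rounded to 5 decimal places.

1.37375

f(1.270000) = -0.244899, f(2.100000) = 0.493209 (opposite signs)
step 1: m = 1.685000, f(m) = 0.208486 > 0 → root in [1.270000, 1.685000]
step 2: m = 1.477500, f(m) = 0.003151 > 0 → root in [1.270000, 1.477500]
Midpoint of [1.270000, 1.477500] = 1.373750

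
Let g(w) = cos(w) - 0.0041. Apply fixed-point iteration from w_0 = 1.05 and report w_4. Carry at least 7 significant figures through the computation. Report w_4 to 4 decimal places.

0.8006

w_1 = g(1.050000) = 0.493471
w_2 = g(0.493471) = 0.876594
w_3 = g(0.876594) = 0.635673
w_4 = g(0.635673) = 0.800573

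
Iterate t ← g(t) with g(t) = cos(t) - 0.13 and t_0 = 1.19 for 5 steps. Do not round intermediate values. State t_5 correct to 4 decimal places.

0.6156

t_1 = g(1.190000) = 0.241660
t_2 = g(0.241660) = 0.840942
t_3 = g(0.840942) = 0.536761
t_4 = g(0.536761) = 0.729369
t_5 = g(0.729369) = 0.615595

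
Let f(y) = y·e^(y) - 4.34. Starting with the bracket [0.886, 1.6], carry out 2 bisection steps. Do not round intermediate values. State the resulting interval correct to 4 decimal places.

[1.2430, 1.4215]

f(0.886000) = -2.191088, f(1.600000) = 3.584852 (opposite signs)
step 1: m = 1.243000, f(m) = -0.031767 < 0 → root in [1.243000, 1.600000]
step 2: m = 1.421500, f(m) = 1.549745 > 0 → root in [1.243000, 1.421500]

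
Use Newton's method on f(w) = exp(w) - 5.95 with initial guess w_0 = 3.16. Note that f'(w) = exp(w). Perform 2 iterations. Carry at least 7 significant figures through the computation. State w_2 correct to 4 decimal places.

w_0 = 3.160000: f = 17.620596, f' = 23.570596 → w_1 = 3.160000 - (17.620596)/(23.570596) = 2.412433
w_1 = 2.412433: f = 5.211085, f' = 11.161085 → w_2 = 2.412433 - (5.211085)/(11.161085) = 1.945535

1.9455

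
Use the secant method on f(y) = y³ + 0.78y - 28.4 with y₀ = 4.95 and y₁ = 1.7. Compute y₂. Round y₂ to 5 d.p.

f(y_0) = 96.748375, f(y_1) = -22.161000
y_2 = 1.700000 - (-22.161000)·(1.700000 - 4.950000)/(-22.161000 - (96.748375)) = 2.305699; f(y_2) = -14.343893

2.30570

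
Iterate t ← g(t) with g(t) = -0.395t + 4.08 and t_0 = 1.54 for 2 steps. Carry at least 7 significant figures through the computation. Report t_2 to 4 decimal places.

t_1 = g(1.540000) = 3.471700
t_2 = g(3.471700) = 2.708678

2.7087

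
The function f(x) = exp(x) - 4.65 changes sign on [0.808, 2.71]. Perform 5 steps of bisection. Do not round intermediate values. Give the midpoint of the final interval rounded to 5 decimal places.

1.55097

f(0.808000) = -2.406583, f(2.710000) = 10.379276 (opposite signs)
step 1: m = 1.759000, f(m) = 1.156628 > 0 → root in [0.808000, 1.759000]
step 2: m = 1.283500, f(m) = -1.040750 < 0 → root in [1.283500, 1.759000]
step 3: m = 1.521250, f(m) = -0.072056 < 0 → root in [1.521250, 1.759000]
step 4: m = 1.640125, f(m) = 0.505814 > 0 → root in [1.521250, 1.640125]
step 5: m = 1.580687, f(m) = 0.208295 > 0 → root in [1.521250, 1.580687]
Midpoint of [1.521250, 1.580687] = 1.550969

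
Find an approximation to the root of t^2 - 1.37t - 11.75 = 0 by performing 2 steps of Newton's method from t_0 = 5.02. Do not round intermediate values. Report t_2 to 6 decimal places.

4.181524

Newton update: t ← t − f(t)/f'(t).
f'(t) = 2t - 1.37
t_0 = 5.020000: f = 6.573000, f' = 8.670000 → t_1 = 5.020000 - (6.573000)/(8.670000) = 4.261869
t_1 = 4.261869: f = 0.574763, f' = 7.153737 → t_2 = 4.261869 - (0.574763)/(7.153737) = 4.181524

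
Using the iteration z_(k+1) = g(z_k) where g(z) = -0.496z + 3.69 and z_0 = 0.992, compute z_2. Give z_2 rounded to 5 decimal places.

z_1 = g(0.992000) = 3.197968
z_2 = g(3.197968) = 2.103808

2.10381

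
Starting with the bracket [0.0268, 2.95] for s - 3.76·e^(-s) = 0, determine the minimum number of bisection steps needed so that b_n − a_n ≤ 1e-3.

Initial width b − a = 2.95 − 0.0268 = 2.923200.
After n steps the width is (b−a)/2^n; need (b−a)/2^n ≤ 1e-3.
So n ≥ log₂(2.923200/1e-3) = log₂(2923.2000) ≈ 11.5133.
Hence n = 12.

12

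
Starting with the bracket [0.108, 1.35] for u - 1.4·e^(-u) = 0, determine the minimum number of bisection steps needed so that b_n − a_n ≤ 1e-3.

Initial width b − a = 1.35 − 0.108 = 1.242000.
After n steps the width is (b−a)/2^n; need (b−a)/2^n ≤ 1e-3.
So n ≥ log₂(1.242000/1e-3) = log₂(1242.0000) ≈ 10.2784.
Hence n = 11.

11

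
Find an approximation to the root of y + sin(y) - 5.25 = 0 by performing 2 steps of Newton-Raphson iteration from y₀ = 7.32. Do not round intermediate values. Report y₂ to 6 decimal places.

5.785174

f'(y) = 1 + cos(y)
y_0 = 7.320000: f = 2.930787, f' = 1.508965 → y_1 = 7.320000 - (2.930787)/(1.508965) = 5.377750
y_1 = 5.377750: f = -0.658945, f' = 1.617343 → y_2 = 5.377750 - (-0.658945)/(1.617343) = 5.785174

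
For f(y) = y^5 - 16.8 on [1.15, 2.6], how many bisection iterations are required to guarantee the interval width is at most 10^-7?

24

Initial width b − a = 2.6 − 1.15 = 1.450000.
After n steps the width is (b−a)/2^n; need (b−a)/2^n ≤ 10^-7.
So n ≥ log₂(1.450000/10^-7) = log₂(14500000.0000) ≈ 23.7895.
Hence n = 24.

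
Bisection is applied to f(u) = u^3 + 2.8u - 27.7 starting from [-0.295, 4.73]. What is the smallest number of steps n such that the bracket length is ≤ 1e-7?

26

Initial width b − a = 4.73 − -0.295 = 5.025000.
After n steps the width is (b−a)/2^n; need (b−a)/2^n ≤ 1e-7.
So n ≥ log₂(5.025000/1e-7) = log₂(50250000.0000) ≈ 25.5826.
Hence n = 26.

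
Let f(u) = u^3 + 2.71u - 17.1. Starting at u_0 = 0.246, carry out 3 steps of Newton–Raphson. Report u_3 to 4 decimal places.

2.8660

f'(u) = 3u^2 + 2.71
u_0 = 0.246000: f = -16.418453, f' = 2.891548 → u_1 = 0.246000 - (-16.418453)/(2.891548) = 5.924084
u_1 = 5.924084: f = 206.858664, f' = 107.994321 → u_2 = 5.924084 - (206.858664)/(107.994321) = 4.008626
u_2 = 4.008626: f = 58.178293, f' = 50.917235 → u_3 = 4.008626 - (58.178293)/(50.917235) = 2.866020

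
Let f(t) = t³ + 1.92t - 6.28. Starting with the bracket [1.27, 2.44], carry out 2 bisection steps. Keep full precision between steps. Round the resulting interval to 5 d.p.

[1.27000, 1.56250]

f(1.270000) = -1.793217, f(2.440000) = 12.931584 (opposite signs)
step 1: m = 1.855000, f(m) = 3.664701 > 0 → root in [1.270000, 1.855000]
step 2: m = 1.562500, f(m) = 0.534697 > 0 → root in [1.270000, 1.562500]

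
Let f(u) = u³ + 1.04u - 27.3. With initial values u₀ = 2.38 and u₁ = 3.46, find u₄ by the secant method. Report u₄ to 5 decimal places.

Secant update: u_(k+1) = u_k − f(u_k)·(u_k − u_(k-1))/(f(u_k) − f(u_(k-1))).
f(u_0) = -11.343528, f(u_1) = 17.720136
u_2 = 3.460000 - (17.720136)·(3.460000 - 2.380000)/(17.720136 - (-11.343528)) = 2.801523; f(u_2) = -2.398569
u_3 = 2.801523 - (-2.398569)·(2.801523 - 3.460000)/(-2.398569 - (17.720136)) = 2.880027; f(u_3) = -0.416217
u_4 = 2.880027 - (-0.416217)·(2.880027 - 2.801523)/(-0.416217 - (-2.398569)) = 2.896510; f(u_4) = 0.013430

2.89651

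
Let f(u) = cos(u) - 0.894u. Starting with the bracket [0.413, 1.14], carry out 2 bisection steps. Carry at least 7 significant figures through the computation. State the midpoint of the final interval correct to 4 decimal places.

f(0.413000) = 0.546699, f(1.140000) = -0.601565 (opposite signs)
step 1: m = 0.776500, f(m) = 0.019180 > 0 → root in [0.776500, 1.140000]
step 2: m = 0.958250, f(m) = -0.281723 < 0 → root in [0.776500, 0.958250]
Midpoint of [0.776500, 0.958250] = 0.867375

0.8674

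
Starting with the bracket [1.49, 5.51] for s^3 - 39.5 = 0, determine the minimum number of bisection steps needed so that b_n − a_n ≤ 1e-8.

Initial width b − a = 5.51 − 1.49 = 4.020000.
After n steps the width is (b−a)/2^n; need (b−a)/2^n ≤ 1e-8.
So n ≥ log₂(4.020000/1e-8) = log₂(402000000.0000) ≈ 28.5826.
Hence n = 29.

29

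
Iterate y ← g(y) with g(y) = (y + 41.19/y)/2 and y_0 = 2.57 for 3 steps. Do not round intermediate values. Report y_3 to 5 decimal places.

y_1 = g(2.570000) = 9.298619
y_2 = g(9.298619) = 6.864154
y_3 = g(6.864154) = 6.432447

6.43245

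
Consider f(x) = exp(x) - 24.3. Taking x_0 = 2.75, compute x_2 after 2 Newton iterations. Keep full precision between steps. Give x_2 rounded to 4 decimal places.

Newton update: x ← x − f(x)/f'(x).
f'(x) = exp(x)
x_0 = 2.750000: f = -8.657368, f' = 15.642632 → x_1 = 2.750000 - (-8.657368)/(15.642632) = 3.303447
x_1 = 3.303447: f = 2.906258, f' = 27.206258 → x_2 = 3.303447 - (2.906258)/(27.206258) = 3.196624

3.1966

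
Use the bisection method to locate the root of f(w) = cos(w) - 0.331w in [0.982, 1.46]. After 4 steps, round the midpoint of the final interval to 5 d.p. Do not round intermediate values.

1.17619

f(0.982000) = 0.230318, f(1.460000) = -0.372690 (opposite signs)
step 1: m = 1.221000, f(m) = -0.061445 < 0 → root in [0.982000, 1.221000]
step 2: m = 1.101500, f(m) = 0.087662 > 0 → root in [1.101500, 1.221000]
step 3: m = 1.161250, f(m) = 0.013819 > 0 → root in [1.161250, 1.221000]
step 4: m = 1.191125, f(m) = -0.023647 < 0 → root in [1.161250, 1.191125]
Midpoint of [1.161250, 1.191125] = 1.176188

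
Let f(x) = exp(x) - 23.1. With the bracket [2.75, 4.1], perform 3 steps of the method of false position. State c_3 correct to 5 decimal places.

f(2.750000) = -7.457368, f(4.100000) = 37.240288
step 1: c = 2.975234, f(c) = -3.505786 < 0 → new bracket [2.975234, 4.100000]
step 2: c = 3.072009, f(c) = -1.514776 < 0 → new bracket [3.072009, 4.100000]
step 3: c = 3.112189, f(c) = -0.629823 < 0 → new bracket [3.112189, 4.100000]

3.11219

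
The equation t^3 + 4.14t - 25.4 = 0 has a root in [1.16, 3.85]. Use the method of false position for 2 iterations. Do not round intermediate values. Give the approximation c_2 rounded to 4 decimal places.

f(1.160000) = -19.036704, f(3.850000) = 47.605625
step 1: c = 1.928412, f(c) = -10.245055 < 0 → new bracket [1.928412, 3.850000]
step 2: c = 2.268715, f(c) = -4.330293 < 0 → new bracket [2.268715, 3.850000]

2.2687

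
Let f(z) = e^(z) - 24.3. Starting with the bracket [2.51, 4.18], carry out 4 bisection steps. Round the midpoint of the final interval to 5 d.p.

f(2.510000) = -11.995070, f(4.180000) = 41.065853 (opposite signs)
step 1: m = 3.345000, f(m) = 4.060576 > 0 → root in [2.510000, 3.345000]
step 2: m = 2.927500, f(m) = -5.619130 < 0 → root in [2.927500, 3.345000]
step 3: m = 3.136250, f(m) = -1.282610 < 0 → root in [3.136250, 3.345000]
step 4: m = 3.240625, f(m) = 1.249685 > 0 → root in [3.136250, 3.240625]
Midpoint of [3.136250, 3.240625] = 3.188437

3.18844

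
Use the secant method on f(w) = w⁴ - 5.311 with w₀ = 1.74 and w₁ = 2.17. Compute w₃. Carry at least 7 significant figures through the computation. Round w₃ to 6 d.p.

1.560080

f(w_0) = 3.855362, f(w_1) = 16.862739
w_2 = 2.170000 - (16.862739)·(2.170000 - 1.740000)/(16.862739 - (3.855362)) = 1.612549; f(w_2) = 1.450631
w_3 = 1.612549 - (1.450631)·(1.612549 - 2.170000)/(1.450631 - (16.862739)) = 1.560080; f(w_3) = 0.612623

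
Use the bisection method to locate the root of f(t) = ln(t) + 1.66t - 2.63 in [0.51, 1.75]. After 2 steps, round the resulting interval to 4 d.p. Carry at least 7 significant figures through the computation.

[1.1300, 1.4400]

f(0.510000) = -2.456745, f(1.750000) = 0.834616 (opposite signs)
step 1: m = 1.130000, f(m) = -0.631982 < 0 → root in [1.130000, 1.750000]
step 2: m = 1.440000, f(m) = 0.125043 > 0 → root in [1.130000, 1.440000]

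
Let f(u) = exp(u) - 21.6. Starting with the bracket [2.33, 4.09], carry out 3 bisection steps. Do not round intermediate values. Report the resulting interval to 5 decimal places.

f(2.330000) = -11.322058, f(4.090000) = 38.139892 (opposite signs)
step 1: m = 3.210000, f(m) = 3.179086 > 0 → root in [2.330000, 3.210000]
step 2: m = 2.770000, f(m) = -5.641366 < 0 → root in [2.770000, 3.210000]
step 3: m = 2.990000, f(m) = -1.714318 < 0 → root in [2.990000, 3.210000]

[2.99000, 3.21000]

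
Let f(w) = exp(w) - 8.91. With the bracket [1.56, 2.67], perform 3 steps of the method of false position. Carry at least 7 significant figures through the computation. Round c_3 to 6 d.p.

2.179523

False-position update: c = (a·f(b) − b·f(a))/(f(b) − f(a)); replace the endpoint whose sign matches f(c).
f(1.560000) = -4.151179, f(2.670000) = 5.529969
step 1: c = 2.035957, f(c) = -1.250423 < 0 → new bracket [2.035957, 2.670000]
step 2: c = 2.152885, f(c) = -0.300335 < 0 → new bracket [2.152885, 2.670000]
step 3: c = 2.179523, f(c) = -0.067909 < 0 → new bracket [2.179523, 2.670000]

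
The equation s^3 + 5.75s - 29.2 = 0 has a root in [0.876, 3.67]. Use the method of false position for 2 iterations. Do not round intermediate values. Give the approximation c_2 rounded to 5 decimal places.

2.27905

f(0.876000) = -23.490779, f(3.670000) = 41.333363
step 1: c = 1.888481, f(c) = -11.606224 < 0 → new bracket [1.888481, 3.670000]
step 2: c = 2.279053, f(c) = -4.257854 < 0 → new bracket [2.279053, 3.670000]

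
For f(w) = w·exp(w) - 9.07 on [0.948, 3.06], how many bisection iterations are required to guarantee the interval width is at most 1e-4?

15

Initial width b − a = 3.06 − 0.948 = 2.112000.
After n steps the width is (b−a)/2^n; need (b−a)/2^n ≤ 1e-4.
So n ≥ log₂(2.112000/1e-4) = log₂(21120.0000) ≈ 14.3663.
Hence n = 15.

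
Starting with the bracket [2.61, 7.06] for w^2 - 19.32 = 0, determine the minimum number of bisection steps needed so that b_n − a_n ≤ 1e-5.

19

Initial width b − a = 7.06 − 2.61 = 4.450000.
After n steps the width is (b−a)/2^n; need (b−a)/2^n ≤ 1e-5.
So n ≥ log₂(4.450000/1e-5) = log₂(445000.0000) ≈ 18.7634.
Hence n = 19.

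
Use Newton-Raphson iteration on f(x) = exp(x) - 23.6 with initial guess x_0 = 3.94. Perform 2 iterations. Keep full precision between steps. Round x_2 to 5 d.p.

3.18739

f'(x) = exp(x)
x_0 = 3.940000: f = 27.818601, f' = 51.418601 → x_1 = 3.940000 - (27.818601)/(51.418601) = 3.398978
x_1 = 3.398978: f = 6.333488, f' = 29.933488 → x_2 = 3.398978 - (6.333488)/(29.933488) = 3.187392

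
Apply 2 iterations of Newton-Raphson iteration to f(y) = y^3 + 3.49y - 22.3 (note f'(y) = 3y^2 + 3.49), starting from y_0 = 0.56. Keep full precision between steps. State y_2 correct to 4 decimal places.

3.5352

y_0 = 0.560000: f = -20.169984, f' = 4.430800 → y_1 = 0.560000 - (-20.169984)/(4.430800) = 5.112222
y_1 = 5.112222: f = 129.148602, f' = 81.894433 → y_2 = 5.112222 - (129.148602)/(81.894433) = 3.535209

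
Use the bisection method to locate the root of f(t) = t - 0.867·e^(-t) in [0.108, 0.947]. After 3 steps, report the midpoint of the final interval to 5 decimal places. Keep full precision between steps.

0.47506

f(0.108000) = -0.670243, f(0.947000) = 0.610688 (opposite signs)
step 1: m = 0.527500, f(m) = 0.015902 > 0 → root in [0.108000, 0.527500]
step 2: m = 0.317750, f(m) = -0.313239 < 0 → root in [0.317750, 0.527500]
step 3: m = 0.422625, f(m) = -0.145541 < 0 → root in [0.422625, 0.527500]
Midpoint of [0.422625, 0.527500] = 0.475062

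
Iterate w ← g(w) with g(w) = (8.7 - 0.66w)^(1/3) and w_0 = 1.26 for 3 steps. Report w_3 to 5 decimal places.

w_1 = g(1.260000) = 1.988973
w_2 = g(1.988973) = 1.947578
w_3 = g(1.947578) = 1.949976

1.94998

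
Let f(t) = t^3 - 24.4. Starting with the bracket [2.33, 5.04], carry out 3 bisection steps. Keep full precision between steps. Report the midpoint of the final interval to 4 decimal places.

2.8381

f(2.330000) = -11.750663, f(5.040000) = 103.624064 (opposite signs)
step 1: m = 3.685000, f(m) = 25.639444 > 0 → root in [2.330000, 3.685000]
step 2: m = 3.007500, f(m) = 2.803007 > 0 → root in [2.330000, 3.007500]
step 3: m = 2.668750, f(m) = -5.392558 < 0 → root in [2.668750, 3.007500]
Midpoint of [2.668750, 3.007500] = 2.838125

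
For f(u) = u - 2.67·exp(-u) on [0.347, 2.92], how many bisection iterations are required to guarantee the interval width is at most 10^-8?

Initial width b − a = 2.92 − 0.347 = 2.573000.
After n steps the width is (b−a)/2^n; need (b−a)/2^n ≤ 10^-8.
So n ≥ log₂(2.573000/10^-8) = log₂(257300000.0000) ≈ 27.9389.
Hence n = 28.

28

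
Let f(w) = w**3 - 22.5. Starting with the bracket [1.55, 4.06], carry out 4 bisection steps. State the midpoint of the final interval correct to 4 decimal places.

f(1.550000) = -18.776125, f(4.060000) = 44.423416 (opposite signs)
step 1: m = 2.805000, f(m) = -0.430190 < 0 → root in [2.805000, 4.060000]
step 2: m = 3.432500, f(m) = 17.941908 > 0 → root in [2.805000, 3.432500]
step 3: m = 3.118750, f(m) = 7.834839 > 0 → root in [2.805000, 3.118750]
step 4: m = 2.961875, f(m) = 3.483651 > 0 → root in [2.805000, 2.961875]
Midpoint of [2.805000, 2.961875] = 2.883437

2.8834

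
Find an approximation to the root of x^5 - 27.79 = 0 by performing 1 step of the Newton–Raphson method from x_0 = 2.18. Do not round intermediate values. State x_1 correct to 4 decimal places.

f'(x) = 5x^4
x_0 = 2.180000: f = 21.445967, f' = 112.926529 → x_1 = 2.180000 - (21.445967)/(112.926529) = 1.990089

1.9901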